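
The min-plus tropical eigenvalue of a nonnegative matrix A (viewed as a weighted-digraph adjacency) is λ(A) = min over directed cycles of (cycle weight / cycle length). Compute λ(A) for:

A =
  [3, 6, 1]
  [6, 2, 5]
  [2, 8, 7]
λ(A) = 3/2

Enumerate directed cycles and compute their means (weight / length). Sample:
  cycle 0 → 0: weight = 3, length = 1, mean = 3/1 ≈ 3.000
  cycle 1 → 1: weight = 2, length = 1, mean = 2/1 ≈ 2.000
  cycle 2 → 2: weight = 7, length = 1, mean = 7/1 ≈ 7.000
  cycle 0 → 1 → 0: weight = 12, length = 2, mean = 12/2 ≈ 6.000
  cycle 0 → 2 → 0: weight = 3, length = 2, mean = 3/2 ≈ 1.500
  cycle 1 → 0 → 1: weight = 12, length = 2, mean = 12/2 ≈ 6.000
Minimum mean = 1.500, attained e.g. along the cycle 0 → 2 → 0 with weight 3 and length 2. So λ(A) = 3/2 = 3/2.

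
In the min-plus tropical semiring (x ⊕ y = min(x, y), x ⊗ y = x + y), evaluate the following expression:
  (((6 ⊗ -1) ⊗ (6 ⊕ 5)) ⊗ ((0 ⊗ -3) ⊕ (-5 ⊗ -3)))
(((6 ⊗ -1) ⊗ (6 ⊕ 5)) ⊗ ((0 ⊗ -3) ⊕ (-5 ⊗ -3))) = 2

Expand innermost to outermost. Recall ⊕ takes the minimum of its arguments and ⊗ takes their sum. Working out the expression (((6 ⊗ -1) ⊗ (6 ⊕ 5)) ⊗ ((0 ⊗ -3) ⊕ (-5 ⊗ -3))) gives 2.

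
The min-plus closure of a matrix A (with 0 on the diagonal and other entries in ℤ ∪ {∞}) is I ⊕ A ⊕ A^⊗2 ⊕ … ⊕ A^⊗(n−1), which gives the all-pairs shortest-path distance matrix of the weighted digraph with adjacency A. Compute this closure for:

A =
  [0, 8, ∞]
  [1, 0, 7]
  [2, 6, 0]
Closure =
  [0, 8, 15]
  [1, 0, 7]
  [2, 6, 0]

This is the Floyd-Warshall all-pairs shortest-path computation. For each intermediate vertex k = 0, 1, …, 2, update dist[i][j] ← min(dist[i][j], dist[i][k] + dist[k][j]). The final matrix gives, for each (i, j), the minimum total weight of any directed path from i to j (possibly empty when i = j).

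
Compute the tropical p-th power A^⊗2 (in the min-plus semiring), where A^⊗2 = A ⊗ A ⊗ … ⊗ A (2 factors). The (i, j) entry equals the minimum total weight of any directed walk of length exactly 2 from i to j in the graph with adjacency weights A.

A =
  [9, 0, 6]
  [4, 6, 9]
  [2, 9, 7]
A^⊗2 =
  [4, 6, 9]
  [10, 4, 10]
  [9, 2, 8]

Each entry (A^⊗2)_ij equals the minimum over all length-2 walks i = v_0 → v_1 → … → v_2 = j of Σ_t A[v_t][v_{t+1}]. For example, for (i, j) = (0, 2) we minimise over 3 possible intermediate vertex sequences; the minimum is 9, attained along the walk 0 → 1 → 2.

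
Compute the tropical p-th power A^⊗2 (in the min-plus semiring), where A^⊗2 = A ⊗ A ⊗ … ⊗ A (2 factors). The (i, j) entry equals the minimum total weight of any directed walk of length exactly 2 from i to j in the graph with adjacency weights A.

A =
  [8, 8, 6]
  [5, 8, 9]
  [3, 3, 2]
A^⊗2 =
  [9, 9, 8]
  [12, 12, 11]
  [5, 5, 4]

Each entry (A^⊗2)_ij equals the minimum over all length-2 walks i = v_0 → v_1 → … → v_2 = j of Σ_t A[v_t][v_{t+1}]. For example, for (i, j) = (0, 2) we minimise over 3 possible intermediate vertex sequences; the minimum is 8, attained along the walk 0 → 2 → 2.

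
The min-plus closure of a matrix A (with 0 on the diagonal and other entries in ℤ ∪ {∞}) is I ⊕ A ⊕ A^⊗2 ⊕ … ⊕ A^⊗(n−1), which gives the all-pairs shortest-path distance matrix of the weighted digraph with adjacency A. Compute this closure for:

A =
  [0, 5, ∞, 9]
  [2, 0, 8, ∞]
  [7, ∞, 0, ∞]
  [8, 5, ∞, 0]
Closure =
  [0, 5, 13, 9]
  [2, 0, 8, 11]
  [7, 12, 0, 16]
  [7, 5, 13, 0]

This is the Floyd-Warshall all-pairs shortest-path computation. For each intermediate vertex k = 0, 1, …, 3, update dist[i][j] ← min(dist[i][j], dist[i][k] + dist[k][j]). The final matrix gives, for each (i, j), the minimum total weight of any directed path from i to j (possibly empty when i = j).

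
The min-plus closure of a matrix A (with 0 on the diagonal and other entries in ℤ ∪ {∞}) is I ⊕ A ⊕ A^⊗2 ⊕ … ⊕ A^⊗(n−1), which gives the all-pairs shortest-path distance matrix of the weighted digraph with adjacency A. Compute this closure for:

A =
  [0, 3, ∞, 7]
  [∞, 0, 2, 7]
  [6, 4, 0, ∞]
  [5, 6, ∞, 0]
Closure =
  [0, 3, 5, 7]
  [8, 0, 2, 7]
  [6, 4, 0, 11]
  [5, 6, 8, 0]

This is the Floyd-Warshall all-pairs shortest-path computation. For each intermediate vertex k = 0, 1, …, 3, update dist[i][j] ← min(dist[i][j], dist[i][k] + dist[k][j]). The final matrix gives, for each (i, j), the minimum total weight of any directed path from i to j (possibly empty when i = j).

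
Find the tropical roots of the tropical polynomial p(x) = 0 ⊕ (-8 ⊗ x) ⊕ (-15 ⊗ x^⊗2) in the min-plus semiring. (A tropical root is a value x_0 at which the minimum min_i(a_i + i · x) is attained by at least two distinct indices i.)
Roots: {7, 8}

Each tropical root is a break point of the lower envelope of the lines y = a_i + i · x (there are 3 lines, with slopes 0, 1, ..., 2). Only the lines that attain the minimum somewhere contribute to roots; other lines are dominated. Here the surviving (envelope) indices are i = 2, i = 1, i = 0.
Intersections between consecutive envelope lines give the roots: for adjacent envelope indices i < j the intersection is x = (a_i − a_j) / (j − i). Reading off the sorted break points: {7, 8}.
Verification: at each break x_0, at least two indices attain the minimum of min_i(a_i + i · x_0).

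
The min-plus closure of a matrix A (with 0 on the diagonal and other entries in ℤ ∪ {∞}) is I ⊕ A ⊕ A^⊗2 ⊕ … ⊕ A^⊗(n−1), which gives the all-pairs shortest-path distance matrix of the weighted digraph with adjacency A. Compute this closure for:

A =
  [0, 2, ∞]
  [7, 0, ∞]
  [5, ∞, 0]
Closure =
  [0, 2, ∞]
  [7, 0, ∞]
  [5, 7, 0]

This is the Floyd-Warshall all-pairs shortest-path computation. For each intermediate vertex k = 0, 1, …, 2, update dist[i][j] ← min(dist[i][j], dist[i][k] + dist[k][j]). The final matrix gives, for each (i, j), the minimum total weight of any directed path from i to j (possibly empty when i = j).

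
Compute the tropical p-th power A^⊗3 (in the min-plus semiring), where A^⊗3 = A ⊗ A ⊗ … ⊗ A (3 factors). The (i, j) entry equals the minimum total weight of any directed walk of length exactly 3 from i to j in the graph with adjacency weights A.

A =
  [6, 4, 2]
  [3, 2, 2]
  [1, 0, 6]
A^⊗3 =
  [5, 4, 4]
  [5, 4, 4]
  [3, 2, 4]

Each entry (A^⊗3)_ij equals the minimum over all length-3 walks i = v_0 → v_1 → … → v_3 = j of Σ_t A[v_t][v_{t+1}]. For example, for (i, j) = (0, 2) we minimise over 9 possible intermediate vertex sequences; the minimum is 4, attained along the walk 0 → 2 → 1 → 2.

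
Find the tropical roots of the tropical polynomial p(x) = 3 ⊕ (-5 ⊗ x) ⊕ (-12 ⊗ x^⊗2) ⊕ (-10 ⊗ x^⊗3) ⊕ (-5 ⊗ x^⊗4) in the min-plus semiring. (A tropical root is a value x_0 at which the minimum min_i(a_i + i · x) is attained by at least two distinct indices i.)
Roots: {-5, -2, 7, 8}

Each tropical root is a break point of the lower envelope of the lines y = a_i + i · x (there are 5 lines, with slopes 0, 1, ..., 4). Only the lines that attain the minimum somewhere contribute to roots; other lines are dominated. Here the surviving (envelope) indices are i = 4, i = 3, i = 2, i = 1, i = 0.
Intersections between consecutive envelope lines give the roots: for adjacent envelope indices i < j the intersection is x = (a_i − a_j) / (j − i). Reading off the sorted break points: {-5, -2, 7, 8}.
Verification: at each break x_0, at least two indices attain the minimum of min_i(a_i + i · x_0).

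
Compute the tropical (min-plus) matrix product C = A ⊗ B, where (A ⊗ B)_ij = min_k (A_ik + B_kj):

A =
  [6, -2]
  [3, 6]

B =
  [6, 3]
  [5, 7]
A ⊗ B =
  [3, 5]
  [9, 6]

Apply the min-plus product entry-by-entry:
  C[0][0] = min over k of (A[0][0] + B[0][0] = 6 + 6 = 12, A[0][1] + B[1][0] = -2 + 5 = 3) = 3 (attained at k = 1)
  C[0][1] = min over k of (A[0][0] + B[0][1] = 6 + 3 = 9, A[0][1] + B[1][1] = -2 + 7 = 5) = 5 (attained at k = 1)
  C[1][0] = min over k of (A[1][0] + B[0][0] = 3 + 6 = 9, A[1][1] + B[1][0] = 6 + 5 = 11) = 9 (attained at k = 0)
  C[1][1] = min over k of (A[1][0] + B[0][1] = 3 + 3 = 6, A[1][1] + B[1][1] = 6 + 7 = 13) = 6 (attained at k = 0)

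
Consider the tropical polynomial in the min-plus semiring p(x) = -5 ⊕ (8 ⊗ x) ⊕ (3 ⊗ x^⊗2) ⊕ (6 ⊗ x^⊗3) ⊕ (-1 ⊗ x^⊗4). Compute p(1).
p(1) = -5

A tropical monomial a ⊗ x^⊗i evaluates to a + i · x. Evaluating each term at x = 1:
  Term 0 contributes -5 + 0 · 1 = -5
  Term 1 contributes 8 + 1 · 1 = 9
  Term 2 contributes 3 + 2 · 1 = 5
  Term 3 contributes 6 + 3 · 1 = 9
  Term 4 contributes -1 + 4 · 1 = 3
p(1) = ⊕ of these = min[-5, 9, 5, 9, 3] = -5.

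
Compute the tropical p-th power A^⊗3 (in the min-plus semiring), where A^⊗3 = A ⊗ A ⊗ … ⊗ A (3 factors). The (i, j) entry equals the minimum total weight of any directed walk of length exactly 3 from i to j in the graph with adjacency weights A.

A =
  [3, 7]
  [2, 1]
A^⊗3 =
  [9, 9]
  [4, 3]

Each entry (A^⊗3)_ij equals the minimum over all length-3 walks i = v_0 → v_1 → … → v_3 = j of Σ_t A[v_t][v_{t+1}]. For example, for (i, j) = (0, 1) we minimise over 4 possible intermediate vertex sequences; the minimum is 9, attained along the walk 0 → 1 → 1 → 1.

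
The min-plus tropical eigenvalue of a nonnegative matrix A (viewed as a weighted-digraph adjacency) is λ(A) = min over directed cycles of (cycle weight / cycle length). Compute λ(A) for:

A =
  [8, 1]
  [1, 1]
λ(A) = 1

Enumerate directed cycles and compute their means (weight / length). Sample:
  cycle 0 → 0: weight = 8, length = 1, mean = 8/1 ≈ 8.000
  cycle 1 → 1: weight = 1, length = 1, mean = 1/1 ≈ 1.000
  cycle 0 → 1 → 0: weight = 2, length = 2, mean = 2/2 ≈ 1.000
  cycle 1 → 0 → 1: weight = 2, length = 2, mean = 2/2 ≈ 1.000
Minimum mean = 1.000, attained e.g. along the cycle 1 → 1 with weight 1 and length 1. So λ(A) = 1/1 = 1.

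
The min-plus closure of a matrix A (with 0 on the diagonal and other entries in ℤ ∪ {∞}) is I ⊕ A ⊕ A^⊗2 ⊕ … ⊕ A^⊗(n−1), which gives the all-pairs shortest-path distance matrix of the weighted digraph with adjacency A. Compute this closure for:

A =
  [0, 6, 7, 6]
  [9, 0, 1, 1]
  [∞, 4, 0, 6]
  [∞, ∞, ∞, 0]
Closure =
  [0, 6, 7, 6]
  [9, 0, 1, 1]
  [13, 4, 0, 5]
  [∞, ∞, ∞, 0]

This is the Floyd-Warshall all-pairs shortest-path computation. For each intermediate vertex k = 0, 1, …, 3, update dist[i][j] ← min(dist[i][j], dist[i][k] + dist[k][j]). The final matrix gives, for each (i, j), the minimum total weight of any directed path from i to j (possibly empty when i = j).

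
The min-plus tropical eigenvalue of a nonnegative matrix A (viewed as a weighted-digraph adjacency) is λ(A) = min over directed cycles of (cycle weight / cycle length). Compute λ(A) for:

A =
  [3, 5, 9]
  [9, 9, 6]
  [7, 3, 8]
λ(A) = 3

Enumerate directed cycles and compute their means (weight / length). Sample:
  cycle 0 → 0: weight = 3, length = 1, mean = 3/1 ≈ 3.000
  cycle 1 → 1: weight = 9, length = 1, mean = 9/1 ≈ 9.000
  cycle 2 → 2: weight = 8, length = 1, mean = 8/1 ≈ 8.000
  cycle 0 → 1 → 0: weight = 14, length = 2, mean = 14/2 ≈ 7.000
  cycle 0 → 2 → 0: weight = 16, length = 2, mean = 16/2 ≈ 8.000
  cycle 1 → 0 → 1: weight = 14, length = 2, mean = 14/2 ≈ 7.000
Minimum mean = 3.000, attained e.g. along the cycle 0 → 0 with weight 3 and length 1. So λ(A) = 3/1 = 3.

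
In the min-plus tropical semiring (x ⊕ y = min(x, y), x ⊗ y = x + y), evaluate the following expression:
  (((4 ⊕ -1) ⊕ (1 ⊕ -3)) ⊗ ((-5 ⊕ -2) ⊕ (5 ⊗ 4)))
(((4 ⊕ -1) ⊕ (1 ⊕ -3)) ⊗ ((-5 ⊕ -2) ⊕ (5 ⊗ 4))) = -8

Expand innermost to outermost. Recall ⊕ takes the minimum of its arguments and ⊗ takes their sum. Working out the expression (((4 ⊕ -1) ⊕ (1 ⊕ -3)) ⊗ ((-5 ⊕ -2) ⊕ (5 ⊗ 4))) gives -8.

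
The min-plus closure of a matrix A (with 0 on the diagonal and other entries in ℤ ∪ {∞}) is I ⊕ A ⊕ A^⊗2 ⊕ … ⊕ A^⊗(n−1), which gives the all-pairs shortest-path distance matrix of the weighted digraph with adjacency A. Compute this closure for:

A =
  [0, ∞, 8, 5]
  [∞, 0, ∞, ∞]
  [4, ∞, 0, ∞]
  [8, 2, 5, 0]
Closure =
  [0, 7, 8, 5]
  [∞, 0, ∞, ∞]
  [4, 11, 0, 9]
  [8, 2, 5, 0]

This is the Floyd-Warshall all-pairs shortest-path computation. For each intermediate vertex k = 0, 1, …, 3, update dist[i][j] ← min(dist[i][j], dist[i][k] + dist[k][j]). The final matrix gives, for each (i, j), the minimum total weight of any directed path from i to j (possibly empty when i = j).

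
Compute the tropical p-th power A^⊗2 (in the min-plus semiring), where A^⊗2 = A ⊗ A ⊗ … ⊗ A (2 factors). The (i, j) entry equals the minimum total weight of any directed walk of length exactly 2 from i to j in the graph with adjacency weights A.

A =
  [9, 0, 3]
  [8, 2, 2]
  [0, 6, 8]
A^⊗2 =
  [3, 2, 2]
  [2, 4, 4]
  [8, 0, 3]

Each entry (A^⊗2)_ij equals the minimum over all length-2 walks i = v_0 → v_1 → … → v_2 = j of Σ_t A[v_t][v_{t+1}]. For example, for (i, j) = (0, 2) we minimise over 3 possible intermediate vertex sequences; the minimum is 2, attained along the walk 0 → 1 → 2.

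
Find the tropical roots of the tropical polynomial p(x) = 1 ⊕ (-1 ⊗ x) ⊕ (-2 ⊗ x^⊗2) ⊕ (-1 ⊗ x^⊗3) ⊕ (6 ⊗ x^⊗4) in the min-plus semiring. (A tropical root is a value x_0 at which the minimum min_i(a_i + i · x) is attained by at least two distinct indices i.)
Roots: {-7, -1, 1, 2}

Each tropical root is a break point of the lower envelope of the lines y = a_i + i · x (there are 5 lines, with slopes 0, 1, ..., 4). Only the lines that attain the minimum somewhere contribute to roots; other lines are dominated. Here the surviving (envelope) indices are i = 4, i = 3, i = 2, i = 1, i = 0.
Intersections between consecutive envelope lines give the roots: for adjacent envelope indices i < j the intersection is x = (a_i − a_j) / (j − i). Reading off the sorted break points: {-7, -1, 1, 2}.
Verification: at each break x_0, at least two indices attain the minimum of min_i(a_i + i · x_0).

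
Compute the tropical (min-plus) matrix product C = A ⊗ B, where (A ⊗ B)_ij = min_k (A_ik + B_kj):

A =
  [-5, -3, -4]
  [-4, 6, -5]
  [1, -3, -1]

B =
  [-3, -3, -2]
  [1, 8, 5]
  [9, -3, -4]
A ⊗ B =
  [-8, -8, -8]
  [-7, -8, -9]
  [-2, -4, -5]

Apply the min-plus product entry-by-entry:
  C[0][0] = min over k of (A[0][0] + B[0][0] = -5 + -3 = -8, A[0][1] + B[1][0] = -3 + 1 = -2, A[0][2] + B[2][0] = -4 + 9 = 5) = -8 (attained at k = 0)
  C[0][1] = min over k of (A[0][0] + B[0][1] = -5 + -3 = -8, A[0][1] + B[1][1] = -3 + 8 = 5, A[0][2] + B[2][1] = -4 + -3 = -7) = -8 (attained at k = 0)
  C[0][2] = min over k of (A[0][0] + B[0][2] = -5 + -2 = -7, A[0][1] + B[1][2] = -3 + 5 = 2, A[0][2] + B[2][2] = -4 + -4 = -8) = -8 (attained at k = 2)
  C[1][0] = min over k of (A[1][0] + B[0][0] = -4 + -3 = -7, A[1][1] + B[1][0] = 6 + 1 = 7, A[1][2] + B[2][0] = -5 + 9 = 4) = -7 (attained at k = 0)
  C[1][1] = min over k of (A[1][0] + B[0][1] = -4 + -3 = -7, A[1][1] + B[1][1] = 6 + 8 = 14, A[1][2] + B[2][1] = -5 + -3 = -8) = -8 (attained at k = 2)
  C[1][2] = min over k of (A[1][0] + B[0][2] = -4 + -2 = -6, A[1][1] + B[1][2] = 6 + 5 = 11, A[1][2] + B[2][2] = -5 + -4 = -9) = -9 (attained at k = 2)
  C[2][0] = min over k of (A[2][0] + B[0][0] = 1 + -3 = -2, A[2][1] + B[1][0] = -3 + 1 = -2, A[2][2] + B[2][0] = -1 + 9 = 8) = -2 (attained at k = 0)
  C[2][1] = min over k of (A[2][0] + B[0][1] = 1 + -3 = -2, A[2][1] + B[1][1] = -3 + 8 = 5, A[2][2] + B[2][1] = -1 + -3 = -4) = -4 (attained at k = 2)
  C[2][2] = min over k of (A[2][0] + B[0][2] = 1 + -2 = -1, A[2][1] + B[1][2] = -3 + 5 = 2, A[2][2] + B[2][2] = -1 + -4 = -5) = -5 (attained at k = 2)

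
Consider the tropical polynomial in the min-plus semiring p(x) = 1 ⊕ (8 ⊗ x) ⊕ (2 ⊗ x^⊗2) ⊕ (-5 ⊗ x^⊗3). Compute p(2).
p(2) = 1

A tropical monomial a ⊗ x^⊗i evaluates to a + i · x. Evaluating each term at x = 2:
  Term 0 contributes 1 + 0 · 2 = 1
  Term 1 contributes 8 + 1 · 2 = 10
  Term 2 contributes 2 + 2 · 2 = 6
  Term 3 contributes -5 + 3 · 2 = 1
p(2) = ⊕ of these = min[1, 10, 6, 1] = 1.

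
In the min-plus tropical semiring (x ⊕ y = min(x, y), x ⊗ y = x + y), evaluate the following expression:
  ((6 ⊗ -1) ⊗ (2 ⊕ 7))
((6 ⊗ -1) ⊗ (2 ⊕ 7)) = 7

Expand innermost to outermost. Recall ⊕ takes the minimum of its arguments and ⊗ takes their sum. Working out the expression ((6 ⊗ -1) ⊗ (2 ⊕ 7)) gives 7.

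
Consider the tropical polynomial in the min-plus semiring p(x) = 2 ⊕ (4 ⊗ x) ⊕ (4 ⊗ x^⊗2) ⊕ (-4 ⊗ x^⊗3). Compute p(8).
p(8) = 2

A tropical monomial a ⊗ x^⊗i evaluates to a + i · x. Evaluating each term at x = 8:
  Term 0 contributes 2 + 0 · 8 = 2
  Term 1 contributes 4 + 1 · 8 = 12
  Term 2 contributes 4 + 2 · 8 = 20
  Term 3 contributes -4 + 3 · 8 = 20
p(8) = ⊕ of these = min[2, 12, 20, 20] = 2.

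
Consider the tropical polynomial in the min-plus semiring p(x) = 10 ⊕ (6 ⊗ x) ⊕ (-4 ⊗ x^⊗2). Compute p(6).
p(6) = 8

A tropical monomial a ⊗ x^⊗i evaluates to a + i · x. Evaluating each term at x = 6:
  Term 0 contributes 10 + 0 · 6 = 10
  Term 1 contributes 6 + 1 · 6 = 12
  Term 2 contributes -4 + 2 · 6 = 8
p(6) = ⊕ of these = min[10, 12, 8] = 8.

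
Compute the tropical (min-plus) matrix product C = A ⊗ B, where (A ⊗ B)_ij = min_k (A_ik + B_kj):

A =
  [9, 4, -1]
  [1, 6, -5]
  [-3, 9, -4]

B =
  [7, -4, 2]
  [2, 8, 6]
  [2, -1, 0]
A ⊗ B =
  [1, -2, -1]
  [-3, -6, -5]
  [-2, -7, -4]

Apply the min-plus product entry-by-entry:
  C[0][0] = min over k of (A[0][0] + B[0][0] = 9 + 7 = 16, A[0][1] + B[1][0] = 4 + 2 = 6, A[0][2] + B[2][0] = -1 + 2 = 1) = 1 (attained at k = 2)
  C[0][1] = min over k of (A[0][0] + B[0][1] = 9 + -4 = 5, A[0][1] + B[1][1] = 4 + 8 = 12, A[0][2] + B[2][1] = -1 + -1 = -2) = -2 (attained at k = 2)
  C[0][2] = min over k of (A[0][0] + B[0][2] = 9 + 2 = 11, A[0][1] + B[1][2] = 4 + 6 = 10, A[0][2] + B[2][2] = -1 + 0 = -1) = -1 (attained at k = 2)
  C[1][0] = min over k of (A[1][0] + B[0][0] = 1 + 7 = 8, A[1][1] + B[1][0] = 6 + 2 = 8, A[1][2] + B[2][0] = -5 + 2 = -3) = -3 (attained at k = 2)
  C[1][1] = min over k of (A[1][0] + B[0][1] = 1 + -4 = -3, A[1][1] + B[1][1] = 6 + 8 = 14, A[1][2] + B[2][1] = -5 + -1 = -6) = -6 (attained at k = 2)
  C[1][2] = min over k of (A[1][0] + B[0][2] = 1 + 2 = 3, A[1][1] + B[1][2] = 6 + 6 = 12, A[1][2] + B[2][2] = -5 + 0 = -5) = -5 (attained at k = 2)
  C[2][0] = min over k of (A[2][0] + B[0][0] = -3 + 7 = 4, A[2][1] + B[1][0] = 9 + 2 = 11, A[2][2] + B[2][0] = -4 + 2 = -2) = -2 (attained at k = 2)
  C[2][1] = min over k of (A[2][0] + B[0][1] = -3 + -4 = -7, A[2][1] + B[1][1] = 9 + 8 = 17, A[2][2] + B[2][1] = -4 + -1 = -5) = -7 (attained at k = 0)
  C[2][2] = min over k of (A[2][0] + B[0][2] = -3 + 2 = -1, A[2][1] + B[1][2] = 9 + 6 = 15, A[2][2] + B[2][2] = -4 + 0 = -4) = -4 (attained at k = 2)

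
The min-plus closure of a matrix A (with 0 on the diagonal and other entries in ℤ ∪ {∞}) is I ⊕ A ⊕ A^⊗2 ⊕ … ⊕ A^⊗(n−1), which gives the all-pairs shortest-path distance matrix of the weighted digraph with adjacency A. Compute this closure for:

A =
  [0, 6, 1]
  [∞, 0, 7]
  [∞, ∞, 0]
Closure =
  [0, 6, 1]
  [∞, 0, 7]
  [∞, ∞, 0]

This is the Floyd-Warshall all-pairs shortest-path computation. For each intermediate vertex k = 0, 1, …, 2, update dist[i][j] ← min(dist[i][j], dist[i][k] + dist[k][j]). The final matrix gives, for each (i, j), the minimum total weight of any directed path from i to j (possibly empty when i = j).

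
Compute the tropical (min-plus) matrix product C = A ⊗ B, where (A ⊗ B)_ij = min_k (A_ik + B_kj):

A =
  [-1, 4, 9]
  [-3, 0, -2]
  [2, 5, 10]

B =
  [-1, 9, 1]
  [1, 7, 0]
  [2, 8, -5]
A ⊗ B =
  [-2, 8, 0]
  [-4, 6, -7]
  [1, 11, 3]

Apply the min-plus product entry-by-entry:
  C[0][0] = min over k of (A[0][0] + B[0][0] = -1 + -1 = -2, A[0][1] + B[1][0] = 4 + 1 = 5, A[0][2] + B[2][0] = 9 + 2 = 11) = -2 (attained at k = 0)
  C[0][1] = min over k of (A[0][0] + B[0][1] = -1 + 9 = 8, A[0][1] + B[1][1] = 4 + 7 = 11, A[0][2] + B[2][1] = 9 + 8 = 17) = 8 (attained at k = 0)
  C[0][2] = min over k of (A[0][0] + B[0][2] = -1 + 1 = 0, A[0][1] + B[1][2] = 4 + 0 = 4, A[0][2] + B[2][2] = 9 + -5 = 4) = 0 (attained at k = 0)
  C[1][0] = min over k of (A[1][0] + B[0][0] = -3 + -1 = -4, A[1][1] + B[1][0] = 0 + 1 = 1, A[1][2] + B[2][0] = -2 + 2 = 0) = -4 (attained at k = 0)
  C[1][1] = min over k of (A[1][0] + B[0][1] = -3 + 9 = 6, A[1][1] + B[1][1] = 0 + 7 = 7, A[1][2] + B[2][1] = -2 + 8 = 6) = 6 (attained at k = 0)
  C[1][2] = min over k of (A[1][0] + B[0][2] = -3 + 1 = -2, A[1][1] + B[1][2] = 0 + 0 = 0, A[1][2] + B[2][2] = -2 + -5 = -7) = -7 (attained at k = 2)
  C[2][0] = min over k of (A[2][0] + B[0][0] = 2 + -1 = 1, A[2][1] + B[1][0] = 5 + 1 = 6, A[2][2] + B[2][0] = 10 + 2 = 12) = 1 (attained at k = 0)
  C[2][1] = min over k of (A[2][0] + B[0][1] = 2 + 9 = 11, A[2][1] + B[1][1] = 5 + 7 = 12, A[2][2] + B[2][1] = 10 + 8 = 18) = 11 (attained at k = 0)
  C[2][2] = min over k of (A[2][0] + B[0][2] = 2 + 1 = 3, A[2][1] + B[1][2] = 5 + 0 = 5, A[2][2] + B[2][2] = 10 + -5 = 5) = 3 (attained at k = 0)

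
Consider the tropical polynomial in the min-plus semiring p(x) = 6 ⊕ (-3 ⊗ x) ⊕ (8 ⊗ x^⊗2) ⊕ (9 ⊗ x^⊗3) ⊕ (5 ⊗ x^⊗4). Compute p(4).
p(4) = 1

A tropical monomial a ⊗ x^⊗i evaluates to a + i · x. Evaluating each term at x = 4:
  Term 0 contributes 6 + 0 · 4 = 6
  Term 1 contributes -3 + 1 · 4 = 1
  Term 2 contributes 8 + 2 · 4 = 16
  Term 3 contributes 9 + 3 · 4 = 21
  Term 4 contributes 5 + 4 · 4 = 21
p(4) = ⊕ of these = min[6, 1, 16, 21, 21] = 1.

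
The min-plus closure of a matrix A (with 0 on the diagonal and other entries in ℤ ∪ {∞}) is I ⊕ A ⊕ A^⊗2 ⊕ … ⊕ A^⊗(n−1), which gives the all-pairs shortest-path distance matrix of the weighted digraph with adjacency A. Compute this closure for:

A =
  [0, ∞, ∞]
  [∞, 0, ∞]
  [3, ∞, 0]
Closure =
  [0, ∞, ∞]
  [∞, 0, ∞]
  [3, ∞, 0]

This is the Floyd-Warshall all-pairs shortest-path computation. For each intermediate vertex k = 0, 1, …, 2, update dist[i][j] ← min(dist[i][j], dist[i][k] + dist[k][j]). The final matrix gives, for each (i, j), the minimum total weight of any directed path from i to j (possibly empty when i = j).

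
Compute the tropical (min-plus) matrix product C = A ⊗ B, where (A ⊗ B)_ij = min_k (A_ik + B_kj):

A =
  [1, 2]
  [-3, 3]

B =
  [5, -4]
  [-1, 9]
A ⊗ B =
  [1, -3]
  [2, -7]

Apply the min-plus product entry-by-entry:
  C[0][0] = min over k of (A[0][0] + B[0][0] = 1 + 5 = 6, A[0][1] + B[1][0] = 2 + -1 = 1) = 1 (attained at k = 1)
  C[0][1] = min over k of (A[0][0] + B[0][1] = 1 + -4 = -3, A[0][1] + B[1][1] = 2 + 9 = 11) = -3 (attained at k = 0)
  C[1][0] = min over k of (A[1][0] + B[0][0] = -3 + 5 = 2, A[1][1] + B[1][0] = 3 + -1 = 2) = 2 (attained at k = 0)
  C[1][1] = min over k of (A[1][0] + B[0][1] = -3 + -4 = -7, A[1][1] + B[1][1] = 3 + 9 = 12) = -7 (attained at k = 0)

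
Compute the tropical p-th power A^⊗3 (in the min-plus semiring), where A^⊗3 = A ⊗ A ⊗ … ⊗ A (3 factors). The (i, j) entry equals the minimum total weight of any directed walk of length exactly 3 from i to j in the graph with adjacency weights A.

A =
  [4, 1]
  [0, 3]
A^⊗3 =
  [4, 2]
  [1, 4]

Each entry (A^⊗3)_ij equals the minimum over all length-3 walks i = v_0 → v_1 → … → v_3 = j of Σ_t A[v_t][v_{t+1}]. For example, for (i, j) = (0, 1) we minimise over 4 possible intermediate vertex sequences; the minimum is 2, attained along the walk 0 → 1 → 0 → 1.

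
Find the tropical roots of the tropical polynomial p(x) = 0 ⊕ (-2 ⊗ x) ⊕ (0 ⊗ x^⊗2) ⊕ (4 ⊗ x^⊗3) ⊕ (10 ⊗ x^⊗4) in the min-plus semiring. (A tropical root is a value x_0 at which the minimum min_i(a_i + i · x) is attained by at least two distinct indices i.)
Roots: {-6, -4, -2, 2}

Each tropical root is a break point of the lower envelope of the lines y = a_i + i · x (there are 5 lines, with slopes 0, 1, ..., 4). Only the lines that attain the minimum somewhere contribute to roots; other lines are dominated. Here the surviving (envelope) indices are i = 4, i = 3, i = 2, i = 1, i = 0.
Intersections between consecutive envelope lines give the roots: for adjacent envelope indices i < j the intersection is x = (a_i − a_j) / (j − i). Reading off the sorted break points: {-6, -4, -2, 2}.
Verification: at each break x_0, at least two indices attain the minimum of min_i(a_i + i · x_0).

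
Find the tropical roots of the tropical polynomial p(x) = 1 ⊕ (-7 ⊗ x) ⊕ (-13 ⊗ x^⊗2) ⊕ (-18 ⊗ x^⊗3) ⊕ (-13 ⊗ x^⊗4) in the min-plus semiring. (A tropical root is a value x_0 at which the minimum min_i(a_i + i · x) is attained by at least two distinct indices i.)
Roots: {-5, 5, 6, 8}

Each tropical root is a break point of the lower envelope of the lines y = a_i + i · x (there are 5 lines, with slopes 0, 1, ..., 4). Only the lines that attain the minimum somewhere contribute to roots; other lines are dominated. Here the surviving (envelope) indices are i = 4, i = 3, i = 2, i = 1, i = 0.
Intersections between consecutive envelope lines give the roots: for adjacent envelope indices i < j the intersection is x = (a_i − a_j) / (j − i). Reading off the sorted break points: {-5, 5, 6, 8}.
Verification: at each break x_0, at least two indices attain the minimum of min_i(a_i + i · x_0).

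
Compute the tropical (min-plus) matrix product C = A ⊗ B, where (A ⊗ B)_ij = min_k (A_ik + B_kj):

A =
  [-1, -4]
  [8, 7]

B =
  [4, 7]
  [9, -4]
A ⊗ B =
  [3, -8]
  [12, 3]

Apply the min-plus product entry-by-entry:
  C[0][0] = min over k of (A[0][0] + B[0][0] = -1 + 4 = 3, A[0][1] + B[1][0] = -4 + 9 = 5) = 3 (attained at k = 0)
  C[0][1] = min over k of (A[0][0] + B[0][1] = -1 + 7 = 6, A[0][1] + B[1][1] = -4 + -4 = -8) = -8 (attained at k = 1)
  C[1][0] = min over k of (A[1][0] + B[0][0] = 8 + 4 = 12, A[1][1] + B[1][0] = 7 + 9 = 16) = 12 (attained at k = 0)
  C[1][1] = min over k of (A[1][0] + B[0][1] = 8 + 7 = 15, A[1][1] + B[1][1] = 7 + -4 = 3) = 3 (attained at k = 1)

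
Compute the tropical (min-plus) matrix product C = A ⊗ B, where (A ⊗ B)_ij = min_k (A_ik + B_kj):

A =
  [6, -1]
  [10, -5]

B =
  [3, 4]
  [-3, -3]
A ⊗ B =
  [-4, -4]
  [-8, -8]

Apply the min-plus product entry-by-entry:
  C[0][0] = min over k of (A[0][0] + B[0][0] = 6 + 3 = 9, A[0][1] + B[1][0] = -1 + -3 = -4) = -4 (attained at k = 1)
  C[0][1] = min over k of (A[0][0] + B[0][1] = 6 + 4 = 10, A[0][1] + B[1][1] = -1 + -3 = -4) = -4 (attained at k = 1)
  C[1][0] = min over k of (A[1][0] + B[0][0] = 10 + 3 = 13, A[1][1] + B[1][0] = -5 + -3 = -8) = -8 (attained at k = 1)
  C[1][1] = min over k of (A[1][0] + B[0][1] = 10 + 4 = 14, A[1][1] + B[1][1] = -5 + -3 = -8) = -8 (attained at k = 1)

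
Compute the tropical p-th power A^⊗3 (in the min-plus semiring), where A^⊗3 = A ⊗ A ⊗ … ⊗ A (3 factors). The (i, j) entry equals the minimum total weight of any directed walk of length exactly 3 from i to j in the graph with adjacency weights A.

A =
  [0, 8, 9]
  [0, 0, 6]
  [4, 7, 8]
A^⊗3 =
  [0, 8, 9]
  [0, 0, 6]
  [4, 7, 13]

Each entry (A^⊗3)_ij equals the minimum over all length-3 walks i = v_0 → v_1 → … → v_3 = j of Σ_t A[v_t][v_{t+1}]. For example, for (i, j) = (0, 2) we minimise over 9 possible intermediate vertex sequences; the minimum is 9, attained along the walk 0 → 0 → 0 → 2.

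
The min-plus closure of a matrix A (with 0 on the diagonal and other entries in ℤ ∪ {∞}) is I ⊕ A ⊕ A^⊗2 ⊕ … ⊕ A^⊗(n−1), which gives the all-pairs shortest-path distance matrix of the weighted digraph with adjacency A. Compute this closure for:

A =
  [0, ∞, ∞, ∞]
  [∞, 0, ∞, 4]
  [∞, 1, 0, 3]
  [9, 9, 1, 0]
Closure =
  [0, ∞, ∞, ∞]
  [13, 0, 5, 4]
  [12, 1, 0, 3]
  [9, 2, 1, 0]

This is the Floyd-Warshall all-pairs shortest-path computation. For each intermediate vertex k = 0, 1, …, 3, update dist[i][j] ← min(dist[i][j], dist[i][k] + dist[k][j]). The final matrix gives, for each (i, j), the minimum total weight of any directed path from i to j (possibly empty when i = j).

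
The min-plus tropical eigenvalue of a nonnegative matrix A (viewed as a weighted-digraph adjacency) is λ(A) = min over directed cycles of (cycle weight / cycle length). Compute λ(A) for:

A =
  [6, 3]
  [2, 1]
λ(A) = 1

Enumerate directed cycles and compute their means (weight / length). Sample:
  cycle 0 → 0: weight = 6, length = 1, mean = 6/1 ≈ 6.000
  cycle 1 → 1: weight = 1, length = 1, mean = 1/1 ≈ 1.000
  cycle 0 → 1 → 0: weight = 5, length = 2, mean = 5/2 ≈ 2.500
  cycle 1 → 0 → 1: weight = 5, length = 2, mean = 5/2 ≈ 2.500
Minimum mean = 1.000, attained e.g. along the cycle 1 → 1 with weight 1 and length 1. So λ(A) = 1/1 = 1.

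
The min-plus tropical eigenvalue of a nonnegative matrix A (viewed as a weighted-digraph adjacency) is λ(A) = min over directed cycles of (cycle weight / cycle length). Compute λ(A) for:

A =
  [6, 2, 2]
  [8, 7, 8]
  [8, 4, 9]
λ(A) = 14/3

Enumerate directed cycles and compute their means (weight / length). Sample:
  cycle 0 → 0: weight = 6, length = 1, mean = 6/1 ≈ 6.000
  cycle 1 → 1: weight = 7, length = 1, mean = 7/1 ≈ 7.000
  cycle 2 → 2: weight = 9, length = 1, mean = 9/1 ≈ 9.000
  cycle 0 → 1 → 0: weight = 10, length = 2, mean = 10/2 ≈ 5.000
  cycle 0 → 2 → 0: weight = 10, length = 2, mean = 10/2 ≈ 5.000
  cycle 1 → 0 → 1: weight = 10, length = 2, mean = 10/2 ≈ 5.000
Minimum mean = 4.667, attained e.g. along the cycle 0 → 2 → 1 → 0 with weight 14 and length 3. So λ(A) = 14/3 = 14/3.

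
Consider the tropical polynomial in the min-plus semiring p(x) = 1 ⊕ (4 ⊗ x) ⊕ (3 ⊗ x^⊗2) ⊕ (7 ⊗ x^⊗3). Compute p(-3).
p(-3) = -3

A tropical monomial a ⊗ x^⊗i evaluates to a + i · x. Evaluating each term at x = -3:
  Term 0 contributes 1 + 0 · -3 = 1
  Term 1 contributes 4 + 1 · -3 = 1
  Term 2 contributes 3 + 2 · -3 = -3
  Term 3 contributes 7 + 3 · -3 = -2
p(-3) = ⊕ of these = min[1, 1, -3, -2] = -3.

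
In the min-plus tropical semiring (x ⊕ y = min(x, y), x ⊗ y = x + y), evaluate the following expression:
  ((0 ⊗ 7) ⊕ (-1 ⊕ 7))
((0 ⊗ 7) ⊕ (-1 ⊕ 7)) = -1

Expand innermost to outermost. Recall ⊕ takes the minimum of its arguments and ⊗ takes their sum. Working out the expression ((0 ⊗ 7) ⊕ (-1 ⊕ 7)) gives -1.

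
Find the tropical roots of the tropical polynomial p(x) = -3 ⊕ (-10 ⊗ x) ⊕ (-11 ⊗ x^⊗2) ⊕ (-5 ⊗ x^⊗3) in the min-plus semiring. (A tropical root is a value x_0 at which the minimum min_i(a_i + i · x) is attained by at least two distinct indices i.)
Roots: {-6, 1, 7}

Each tropical root is a break point of the lower envelope of the lines y = a_i + i · x (there are 4 lines, with slopes 0, 1, ..., 3). Only the lines that attain the minimum somewhere contribute to roots; other lines are dominated. Here the surviving (envelope) indices are i = 3, i = 2, i = 1, i = 0.
Intersections between consecutive envelope lines give the roots: for adjacent envelope indices i < j the intersection is x = (a_i − a_j) / (j − i). Reading off the sorted break points: {-6, 1, 7}.
Verification: at each break x_0, at least two indices attain the minimum of min_i(a_i + i · x_0).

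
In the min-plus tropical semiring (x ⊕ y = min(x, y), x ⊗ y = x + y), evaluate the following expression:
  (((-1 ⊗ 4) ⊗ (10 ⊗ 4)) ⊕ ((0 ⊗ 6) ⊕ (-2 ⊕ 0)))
(((-1 ⊗ 4) ⊗ (10 ⊗ 4)) ⊕ ((0 ⊗ 6) ⊕ (-2 ⊕ 0))) = -2

Expand innermost to outermost. Recall ⊕ takes the minimum of its arguments and ⊗ takes their sum. Working out the expression (((-1 ⊗ 4) ⊗ (10 ⊗ 4)) ⊕ ((0 ⊗ 6) ⊕ (-2 ⊕ 0))) gives -2.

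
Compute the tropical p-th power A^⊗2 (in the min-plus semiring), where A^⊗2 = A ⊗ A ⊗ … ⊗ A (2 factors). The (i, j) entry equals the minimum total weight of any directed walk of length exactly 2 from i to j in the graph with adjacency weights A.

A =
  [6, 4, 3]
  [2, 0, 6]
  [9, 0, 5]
A^⊗2 =
  [6, 3, 8]
  [2, 0, 5]
  [2, 0, 6]

Each entry (A^⊗2)_ij equals the minimum over all length-2 walks i = v_0 → v_1 → … → v_2 = j of Σ_t A[v_t][v_{t+1}]. For example, for (i, j) = (0, 2) we minimise over 3 possible intermediate vertex sequences; the minimum is 8, attained along the walk 0 → 2 → 2.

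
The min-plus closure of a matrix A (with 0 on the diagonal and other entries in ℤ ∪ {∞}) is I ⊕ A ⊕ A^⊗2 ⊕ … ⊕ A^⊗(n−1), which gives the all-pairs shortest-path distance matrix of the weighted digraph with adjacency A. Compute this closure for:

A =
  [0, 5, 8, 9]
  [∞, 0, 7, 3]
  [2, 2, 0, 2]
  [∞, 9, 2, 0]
Closure =
  [0, 5, 8, 8]
  [7, 0, 5, 3]
  [2, 2, 0, 2]
  [4, 4, 2, 0]

This is the Floyd-Warshall all-pairs shortest-path computation. For each intermediate vertex k = 0, 1, …, 3, update dist[i][j] ← min(dist[i][j], dist[i][k] + dist[k][j]). The final matrix gives, for each (i, j), the minimum total weight of any directed path from i to j (possibly empty when i = j).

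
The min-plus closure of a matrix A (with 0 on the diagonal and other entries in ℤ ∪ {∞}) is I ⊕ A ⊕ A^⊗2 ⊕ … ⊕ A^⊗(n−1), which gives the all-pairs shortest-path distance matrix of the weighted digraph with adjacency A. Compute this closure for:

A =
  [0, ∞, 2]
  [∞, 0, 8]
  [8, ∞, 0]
Closure =
  [0, ∞, 2]
  [16, 0, 8]
  [8, ∞, 0]

This is the Floyd-Warshall all-pairs shortest-path computation. For each intermediate vertex k = 0, 1, …, 2, update dist[i][j] ← min(dist[i][j], dist[i][k] + dist[k][j]). The final matrix gives, for each (i, j), the minimum total weight of any directed path from i to j (possibly empty when i = j).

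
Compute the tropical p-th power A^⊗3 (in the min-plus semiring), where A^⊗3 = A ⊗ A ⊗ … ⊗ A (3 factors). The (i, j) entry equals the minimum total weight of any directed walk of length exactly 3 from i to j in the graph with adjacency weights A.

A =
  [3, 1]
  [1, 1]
A^⊗3 =
  [3, 3]
  [3, 3]

Each entry (A^⊗3)_ij equals the minimum over all length-3 walks i = v_0 → v_1 → … → v_3 = j of Σ_t A[v_t][v_{t+1}]. For example, for (i, j) = (0, 1) we minimise over 4 possible intermediate vertex sequences; the minimum is 3, attained along the walk 0 → 1 → 0 → 1.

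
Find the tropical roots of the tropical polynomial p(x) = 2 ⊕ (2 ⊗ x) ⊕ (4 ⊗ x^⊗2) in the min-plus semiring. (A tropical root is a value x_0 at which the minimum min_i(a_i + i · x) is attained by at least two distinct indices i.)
Roots: {-2, 0}

Each tropical root is a break point of the lower envelope of the lines y = a_i + i · x (there are 3 lines, with slopes 0, 1, ..., 2). Only the lines that attain the minimum somewhere contribute to roots; other lines are dominated. Here the surviving (envelope) indices are i = 2, i = 1, i = 0.
Intersections between consecutive envelope lines give the roots: for adjacent envelope indices i < j the intersection is x = (a_i − a_j) / (j − i). Reading off the sorted break points: {-2, 0}.
Verification: at each break x_0, at least two indices attain the minimum of min_i(a_i + i · x_0).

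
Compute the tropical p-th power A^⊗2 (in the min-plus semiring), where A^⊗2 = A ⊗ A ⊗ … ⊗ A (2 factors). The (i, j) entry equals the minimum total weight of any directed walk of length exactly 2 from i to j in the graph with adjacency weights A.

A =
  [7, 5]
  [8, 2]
A^⊗2 =
  [13, 7]
  [10, 4]

Each entry (A^⊗2)_ij equals the minimum over all length-2 walks i = v_0 → v_1 → … → v_2 = j of Σ_t A[v_t][v_{t+1}]. For example, for (i, j) = (0, 1) we minimise over 2 possible intermediate vertex sequences; the minimum is 7, attained along the walk 0 → 1 → 1.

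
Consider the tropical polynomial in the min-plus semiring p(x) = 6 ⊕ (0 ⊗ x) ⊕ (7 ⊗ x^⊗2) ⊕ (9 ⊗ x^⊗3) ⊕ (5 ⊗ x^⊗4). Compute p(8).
p(8) = 6

A tropical monomial a ⊗ x^⊗i evaluates to a + i · x. Evaluating each term at x = 8:
  Term 0 contributes 6 + 0 · 8 = 6
  Term 1 contributes 0 + 1 · 8 = 8
  Term 2 contributes 7 + 2 · 8 = 23
  Term 3 contributes 9 + 3 · 8 = 33
  Term 4 contributes 5 + 4 · 8 = 37
p(8) = ⊕ of these = min[6, 8, 23, 33, 37] = 6.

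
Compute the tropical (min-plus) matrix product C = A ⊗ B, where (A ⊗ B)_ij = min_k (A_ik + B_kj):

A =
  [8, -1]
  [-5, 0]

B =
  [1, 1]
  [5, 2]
A ⊗ B =
  [4, 1]
  [-4, -4]

Apply the min-plus product entry-by-entry:
  C[0][0] = min over k of (A[0][0] + B[0][0] = 8 + 1 = 9, A[0][1] + B[1][0] = -1 + 5 = 4) = 4 (attained at k = 1)
  C[0][1] = min over k of (A[0][0] + B[0][1] = 8 + 1 = 9, A[0][1] + B[1][1] = -1 + 2 = 1) = 1 (attained at k = 1)
  C[1][0] = min over k of (A[1][0] + B[0][0] = -5 + 1 = -4, A[1][1] + B[1][0] = 0 + 5 = 5) = -4 (attained at k = 0)
  C[1][1] = min over k of (A[1][0] + B[0][1] = -5 + 1 = -4, A[1][1] + B[1][1] = 0 + 2 = 2) = -4 (attained at k = 0)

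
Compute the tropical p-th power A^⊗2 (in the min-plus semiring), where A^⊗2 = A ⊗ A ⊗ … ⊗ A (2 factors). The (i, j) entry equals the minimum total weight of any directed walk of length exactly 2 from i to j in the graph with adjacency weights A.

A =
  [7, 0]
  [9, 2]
A^⊗2 =
  [9, 2]
  [11, 4]

Each entry (A^⊗2)_ij equals the minimum over all length-2 walks i = v_0 → v_1 → … → v_2 = j of Σ_t A[v_t][v_{t+1}]. For example, for (i, j) = (0, 1) we minimise over 2 possible intermediate vertex sequences; the minimum is 2, attained along the walk 0 → 1 → 1.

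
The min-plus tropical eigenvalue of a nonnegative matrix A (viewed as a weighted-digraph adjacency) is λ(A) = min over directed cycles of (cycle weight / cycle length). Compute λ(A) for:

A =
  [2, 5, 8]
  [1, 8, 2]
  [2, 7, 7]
λ(A) = 2

Enumerate directed cycles and compute their means (weight / length). Sample:
  cycle 0 → 0: weight = 2, length = 1, mean = 2/1 ≈ 2.000
  cycle 1 → 1: weight = 8, length = 1, mean = 8/1 ≈ 8.000
  cycle 2 → 2: weight = 7, length = 1, mean = 7/1 ≈ 7.000
  cycle 0 → 1 → 0: weight = 6, length = 2, mean = 6/2 ≈ 3.000
  cycle 0 → 2 → 0: weight = 10, length = 2, mean = 10/2 ≈ 5.000
  cycle 1 → 0 → 1: weight = 6, length = 2, mean = 6/2 ≈ 3.000
Minimum mean = 2.000, attained e.g. along the cycle 0 → 0 with weight 2 and length 1. So λ(A) = 2/1 = 2.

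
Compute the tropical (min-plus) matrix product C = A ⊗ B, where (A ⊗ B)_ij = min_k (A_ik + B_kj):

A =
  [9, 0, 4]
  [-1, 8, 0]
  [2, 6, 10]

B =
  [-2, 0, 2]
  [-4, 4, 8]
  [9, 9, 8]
A ⊗ B =
  [-4, 4, 8]
  [-3, -1, 1]
  [0, 2, 4]

Apply the min-plus product entry-by-entry:
  C[0][0] = min over k of (A[0][0] + B[0][0] = 9 + -2 = 7, A[0][1] + B[1][0] = 0 + -4 = -4, A[0][2] + B[2][0] = 4 + 9 = 13) = -4 (attained at k = 1)
  C[0][1] = min over k of (A[0][0] + B[0][1] = 9 + 0 = 9, A[0][1] + B[1][1] = 0 + 4 = 4, A[0][2] + B[2][1] = 4 + 9 = 13) = 4 (attained at k = 1)
  C[0][2] = min over k of (A[0][0] + B[0][2] = 9 + 2 = 11, A[0][1] + B[1][2] = 0 + 8 = 8, A[0][2] + B[2][2] = 4 + 8 = 12) = 8 (attained at k = 1)
  C[1][0] = min over k of (A[1][0] + B[0][0] = -1 + -2 = -3, A[1][1] + B[1][0] = 8 + -4 = 4, A[1][2] + B[2][0] = 0 + 9 = 9) = -3 (attained at k = 0)
  C[1][1] = min over k of (A[1][0] + B[0][1] = -1 + 0 = -1, A[1][1] + B[1][1] = 8 + 4 = 12, A[1][2] + B[2][1] = 0 + 9 = 9) = -1 (attained at k = 0)
  C[1][2] = min over k of (A[1][0] + B[0][2] = -1 + 2 = 1, A[1][1] + B[1][2] = 8 + 8 = 16, A[1][2] + B[2][2] = 0 + 8 = 8) = 1 (attained at k = 0)
  C[2][0] = min over k of (A[2][0] + B[0][0] = 2 + -2 = 0, A[2][1] + B[1][0] = 6 + -4 = 2, A[2][2] + B[2][0] = 10 + 9 = 19) = 0 (attained at k = 0)
  C[2][1] = min over k of (A[2][0] + B[0][1] = 2 + 0 = 2, A[2][1] + B[1][1] = 6 + 4 = 10, A[2][2] + B[2][1] = 10 + 9 = 19) = 2 (attained at k = 0)
  C[2][2] = min over k of (A[2][0] + B[0][2] = 2 + 2 = 4, A[2][1] + B[1][2] = 6 + 8 = 14, A[2][2] + B[2][2] = 10 + 8 = 18) = 4 (attained at k = 0)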